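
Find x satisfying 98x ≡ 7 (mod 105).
x ≡ 14 (mod 15)

gcd(98, 105) = 7, which divides 7, so solutions exist.
Divide through by 7: 14x ≡ 1 (mod 15).
Find 14^(-1) mod 15 by the extended Euclidean algorithm:
15 = 1 × 14 + 1  ⟹  1 = (1)·15 + (-1)·14
So (-1)·14 ≡ 1 (mod 15), i.e. 14^(-1) ≡ -1 ≡ 14 (mod 15).
x ≡ 14 × 1 = 14 ≡ 14 (mod 15).
Check: 98 × 14 = 1372 ≡ 7 (mod 105).
x ≡ 14 (mod 15), giving 7 solutions mod 105.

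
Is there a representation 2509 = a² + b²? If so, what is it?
3² + 50² (a=3, b=50)

Factorization: 2509 = 13 × 193
By Fermat: n is sum of two squares iff every prime p ≡ 3 (mod 4) appears to even power.
All primes ≡ 3 (mod 4) appear to even power.
Search a = 0, 1, 2, … for 2509 - a² a perfect square: first hit at a = 3: 2509 - 9 = 2500 = 50².
2509 = 3² + 50² = 9 + 2500 ✓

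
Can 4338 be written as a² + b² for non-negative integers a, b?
33² + 57² (a=33, b=57)

Factorization: 4338 = 2 × 3^2 × 241
By Fermat: n is sum of two squares iff every prime p ≡ 3 (mod 4) appears to even power.
All primes ≡ 3 (mod 4) appear to even power.
Search a = 0, 1, 2, … for 4338 - a² a perfect square: first hit at a = 33: 4338 - 1089 = 3249 = 57².
4338 = 33² + 57² = 1089 + 3249 ✓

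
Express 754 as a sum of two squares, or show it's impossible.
5² + 27² (a=5, b=27)

Factorization: 754 = 2 × 13 × 29
By Fermat: n is sum of two squares iff every prime p ≡ 3 (mod 4) appears to even power.
All primes ≡ 3 (mod 4) appear to even power.
Search a = 0, 1, 2, … for 754 - a² a perfect square: first hit at a = 5: 754 - 25 = 729 = 27².
754 = 5² + 27² = 25 + 729 ✓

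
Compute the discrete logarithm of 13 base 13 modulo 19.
1

Baby-step giant-step with step n = ⌈√19⌉ = 5.
Baby steps 13^j mod 19 (j:value) for j=0..4: 0:1, 1:13, 2:17, 3:12, 4:4.
h = 13 is already in the table at j=1, so x = 1.
Check: 13^1 ≡ 13 (mod 19).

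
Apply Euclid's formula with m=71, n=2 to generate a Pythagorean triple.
(5037, 284, 5045)

Euclid's formula: a = m² - n², b = 2mn, c = m² + n²
m = 71, n = 2
a = 71² - 2² = 5041 - 4 = 5037
b = 2 × 71 × 2 = 284
c = 71² + 2² = 5041 + 4 = 5045
Verification: 5037² + 284² = 25371369 + 80656 = 25452025 = 5045² ✓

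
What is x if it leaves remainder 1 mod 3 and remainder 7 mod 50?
7

Using Chinese Remainder Theorem:
M = 3 × 50 = 150
M1 = 50, M2 = 3
y1 = 50^(-1) mod 3 = 2
y2 = 3^(-1) mod 50 = 17
x = (1×50×2 + 7×3×17) mod 150 = 7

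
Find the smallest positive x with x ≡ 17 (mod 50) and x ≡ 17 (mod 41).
17

Using Chinese Remainder Theorem:
M = 50 × 41 = 2050
M1 = 41, M2 = 50
y1 = 41^(-1) mod 50 = 11
y2 = 50^(-1) mod 41 = 32
x = (17×41×11 + 17×50×32) mod 2050 = 17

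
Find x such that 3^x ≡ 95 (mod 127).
45

Baby-step giant-step with step n = ⌈√127⌉ = 12.
Baby steps 3^j mod 127 (j:value) for j=0..11: 0:1, 1:3, 2:9, 3:27, 4:81, 5:116, 6:94, 7:28, 8:84, 9:125, 10:121, 11:109.
Giant-step multiplier: 3^(-12) ≡ 3^(126-12) = 3^114 ≡ 87 (mod 127).
Giant steps γ_i = 95·87^i mod 127: γ_0=95, γ_1=10, γ_2=108, γ_3=125 (in table at j=9).
x = i·n + j = 3·12 + 9 = 45.
Check: 3^45 ≡ 95 (mod 127).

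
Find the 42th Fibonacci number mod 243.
235

Matrix identity: Q^n = [[F_(n+1), F_n], [F_n, F_(n-1)]] with Q = [[1,1],[1,0]].
n = 42 = 101010₂. Square-and-multiply, entries mod 243:
Q^1 = [[1,1],[1,0]]
Q^2 = (Q^1)² = [[2,1],[1,1]]
Q^5 = (Q^2)²·Q = [[8,5],[5,3]]
Q^10 = (Q^5)² = [[89,55],[55,34]]
Q^21 = (Q^10)²·Q = [[215,11],[11,204]]
Q^42 = (Q^21)² = [[176,235],[235,184]]
F_42 mod 243 = Q^42[0][1] = 235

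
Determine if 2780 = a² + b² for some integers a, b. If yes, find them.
Not possible

Factorization: 2780 = 2^2 × 5 × 139
By Fermat: n is sum of two squares iff every prime p ≡ 3 (mod 4) appears to even power.
Prime(s) ≡ 3 (mod 4) with odd exponent: [(139, 1)]
Therefore 2780 cannot be expressed as a² + b².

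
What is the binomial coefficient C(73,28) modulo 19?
6

Using Lucas' theorem:
Write n=73 and k=28 in base 19:
n in base 19: [3, 16]
k in base 19: [1, 9]
C(73,28) mod 19 = ∏ C(n_i, k_i) mod 19
Digit binomials (mod 19): C(3,1) = 3; C(16,9) = 11440 ≡ 2
Product: 3 × 2 = 6 ≡ 6 (mod 19)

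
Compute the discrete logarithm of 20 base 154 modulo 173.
155

Baby-step giant-step with step n = ⌈√173⌉ = 14.
Baby steps 154^j mod 173 (j:value) for j=0..13: 0:1, 1:154, 2:15, 3:61, 4:52, 5:50, 6:88, 7:58, 8:109, 9:5, 10:78, 11:75, 12:132, 13:87.
Giant-step multiplier: 154^(-14) ≡ 154^(172-14) = 154^158 ≡ 9 (mod 173).
Giant steps γ_i = 20·9^i mod 173: γ_0=20, γ_1=7, γ_2=63, γ_3=48, γ_4=86, γ_5=82, γ_6=46, γ_7=68, γ_8=93, γ_9=145, γ_10=94, γ_11=154 (in table at j=1).
x = i·n + j = 11·14 + 1 = 155.
Check: 154^155 ≡ 20 (mod 173).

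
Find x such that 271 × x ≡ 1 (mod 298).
11

gcd(271, 298) = 1, so the inverse exists.
Extended Euclidean algorithm on (298, 271):
298 = 1 × 271 + 27  ⟹  27 = (1)·298 + (-1)·271
271 = 10 × 27 + 1  ⟹  1 = (-10)·298 + (11)·271
So (11)·271 ≡ 1 (mod 298), i.e. 271^(-1) ≡ 11 (mod 298).
Check: 271 × 11 = 2981 ≡ 1 (mod 298)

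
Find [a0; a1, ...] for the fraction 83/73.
[1; 7, 3, 3]

Euclidean algorithm steps:
83 = 1 × 73 + 10
73 = 7 × 10 + 3
10 = 3 × 3 + 1
3 = 3 × 1 + 0
Continued fraction: [1; 7, 3, 3]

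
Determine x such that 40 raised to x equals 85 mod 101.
2

Baby-step giant-step with step n = ⌈√101⌉ = 11.
Baby steps 40^j mod 101 (j:value) for j=0..10: 0:1, 1:40, 2:85, 3:67, 4:54, 5:39, 6:45, 7:83, 8:88, 9:86, 10:6.
h = 85 is already in the table at j=2, so x = 2.
Check: 40^2 ≡ 85 (mod 101).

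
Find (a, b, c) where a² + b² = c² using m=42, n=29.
(923, 2436, 2605)

Euclid's formula: a = m² - n², b = 2mn, c = m² + n²
m = 42, n = 29
a = 42² - 29² = 1764 - 841 = 923
b = 2 × 42 × 29 = 2436
c = 42² + 29² = 1764 + 841 = 2605
Verification: 923² + 2436² = 851929 + 5934096 = 6786025 = 2605² ✓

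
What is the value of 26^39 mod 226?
154

Repeated squaring. Binary of 39 = 100111.
26^1 ≡ 26 (mod 226); 26^2 ≡ 224 (mod 226); 26^4 ≡ 4 (mod 226); 26^8 ≡ 16 (mod 226); 26^16 ≡ 30 (mod 226); 26^32 ≡ 222 (mod 226)
26^39 = 26^1 × 26^2 × 26^4 × 26^32 ≡ 154 (mod 226)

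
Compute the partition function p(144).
22540654445

p(n) counts ways to write n as a sum of positive integers (order ignored).
Euler's pentagonal recurrence: p(k) = p(k-1) + p(k-2) - p(k-5) - p(k-7) + p(k-12) + p(k-15) - ... (offsets j(3j∓1)/2, signs ++--, p(0)=1, p(<0)=0).
DP table for k = 0..143: p(0)=1, p(1)=1, p(2)=2, p(3)=3, p(4)=5, p(5)=7, p(6)=11, p(7)=15, p(8)=22, p(9)=30, p(10)=42, p(11)=56, p(12)=77, p(13)=101, p(14)=135, p(15)=176, p(16)=231, p(17)=297, p(18)=385, p(19)=490, p(20)=627, p(21)=792, p(22)=1002, p(23)=1255, p(24)=1575, p(25)=1958, p(26)=2436, p(27)=3010, p(28)=3718, p(29)=4565, p(30)=5604, p(31)=6842, p(32)=8349, p(33)=10143, p(34)=12310, p(35)=14883, p(36)=17977, p(37)=21637, p(38)=26015, p(39)=31185, p(40)=37338, p(41)=44583, p(42)=53174, p(43)=63261, p(44)=75175, p(45)=89134, p(46)=105558, p(47)=124754, p(48)=147273, p(49)=173525, p(50)=204226, p(51)=239943, p(52)=281589, p(53)=329931, p(54)=386155, p(55)=451276, p(56)=526823, p(57)=614154, p(58)=715220, p(59)=831820, p(60)=966467, p(61)=1121505, p(62)=1300156, p(63)=1505499, p(64)=1741630, p(65)=2012558, p(66)=2323520, p(67)=2679689, p(68)=3087735, p(69)=3554345, p(70)=4087968, p(71)=4697205, p(72)=5392783, p(73)=6185689, p(74)=7089500, p(75)=8118264, p(76)=9289091, p(77)=10619863, p(78)=12132164, p(79)=13848650, p(80)=15796476, p(81)=18004327, p(82)=20506255, p(83)=23338469, p(84)=26543660, p(85)=30167357, p(86)=34262962, p(87)=38887673, p(88)=44108109, p(89)=49995925, p(90)=56634173, p(91)=64112359, p(92)=72533807, p(93)=82010177, p(94)=92669720, p(95)=104651419, p(96)=118114304, p(97)=133230930, p(98)=150198136, p(99)=169229875, p(100)=190569292, p(101)=214481126, p(102)=241265379, p(103)=271248950, p(104)=304801365, p(105)=342325709, p(106)=384276336, p(107)=431149389, p(108)=483502844, p(109)=541946240, p(110)=607163746, p(111)=679903203, p(112)=761002156, p(113)=851376628, p(114)=952050665, p(115)=1064144451, p(116)=1188908248, p(117)=1327710076, p(118)=1482074143, p(119)=1653668665, p(120)=1844349560, p(121)=2056148051, p(122)=2291320912, p(123)=2552338241, p(124)=2841940500, p(125)=3163127352, p(126)=3519222692, p(127)=3913864295, p(128)=4351078600, p(129)=4835271870, p(130)=5371315400, p(131)=5964539504, p(132)=6620830889, p(133)=7346629512, p(134)=8149040695, p(135)=9035836076, p(136)=10015581680, p(137)=11097645016, p(138)=12292341831, p(139)=13610949895, p(140)=15065878135, p(141)=16670689208, p(142)=18440293320, p(143)=20390982757.
Final step: p(144) = p(143) + p(142) - p(139) - p(137) + p(132) + p(129) - p(122) - p(118) + p(109) + p(104) - p(93) - p(87) + p(74) + p(67) - p(52) - p(44) + p(27) + p(18)
= 20390982757 + 18440293320 - 13610949895 - 11097645016 + 6620830889 + 4835271870 - 2291320912 - 1482074143 + 541946240 + 304801365 - 82010177 - 38887673 + 7089500 + 2679689 - 281589 - 75175 + 3010 + 385
= 22540654445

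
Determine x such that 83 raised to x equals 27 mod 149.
31

Baby-step giant-step with step n = ⌈√149⌉ = 13.
Baby steps 83^j mod 149 (j:value) for j=0..12: 0:1, 1:83, 2:35, 3:74, 4:33, 5:57, 6:112, 7:58, 8:46, 9:93, 10:120, 11:126, 12:28.
Giant-step multiplier: 83^(-13) ≡ 83^(148-13) = 83^135 ≡ 72 (mod 149).
Giant steps γ_i = 27·72^i mod 149: γ_0=27, γ_1=7, γ_2=57 (in table at j=5).
x = i·n + j = 2·13 + 5 = 31.
Check: 83^31 ≡ 27 (mod 149).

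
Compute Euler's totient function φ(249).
164

249 = 3 × 83
φ(n) = n × ∏(1 - 1/p) for each prime p dividing n
φ(249) = 249 × (1 - 1/3) × (1 - 1/83) = 164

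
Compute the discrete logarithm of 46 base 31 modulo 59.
24

Baby-step giant-step with step n = ⌈√59⌉ = 8.
Baby steps 31^j mod 59 (j:value) for j=0..7: 0:1, 1:31, 2:17, 3:55, 4:53, 5:50, 6:16, 7:24.
Giant-step multiplier: 31^(-8) ≡ 31^(58-8) = 31^50 ≡ 41 (mod 59).
Giant steps γ_i = 46·41^i mod 59: γ_0=46, γ_1=57, γ_2=36, γ_3=1 (in table at j=0).
x = i·n + j = 3·8 + 0 = 24.
Check: 31^24 ≡ 46 (mod 59).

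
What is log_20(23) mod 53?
39

Baby-step giant-step with step n = ⌈√53⌉ = 8.
Baby steps 20^j mod 53 (j:value) for j=0..7: 0:1, 1:20, 2:29, 3:50, 4:46, 5:19, 6:9, 7:21.
Giant-step multiplier: 20^(-8) ≡ 20^(52-8) = 20^44 ≡ 13 (mod 53).
Giant steps γ_i = 23·13^i mod 53: γ_0=23, γ_1=34, γ_2=18, γ_3=22, γ_4=21 (in table at j=7).
x = i·n + j = 4·8 + 7 = 39.
Check: 20^39 ≡ 23 (mod 53).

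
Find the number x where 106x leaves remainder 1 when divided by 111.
22

gcd(106, 111) = 1, so the inverse exists.
Extended Euclidean algorithm on (111, 106):
111 = 1 × 106 + 5  ⟹  5 = (1)·111 + (-1)·106
106 = 21 × 5 + 1  ⟹  1 = (-21)·111 + (22)·106
So (22)·106 ≡ 1 (mod 111), i.e. 106^(-1) ≡ 22 (mod 111).
Check: 106 × 22 = 2332 ≡ 1 (mod 111)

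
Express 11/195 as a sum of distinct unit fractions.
1/18 + 1/1170

Greedy algorithm:
11/195: ceiling(195/11) = 18, use 1/18
1/1170: ceiling(1170/1) = 1170, use 1/1170
Result: 11/195 = 1/18 + 1/1170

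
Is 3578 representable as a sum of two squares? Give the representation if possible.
37² + 47² (a=37, b=47)

Factorization: 3578 = 2 × 1789
By Fermat: n is sum of two squares iff every prime p ≡ 3 (mod 4) appears to even power.
All primes ≡ 3 (mod 4) appear to even power.
Search a = 0, 1, 2, … for 3578 - a² a perfect square: first hit at a = 37: 3578 - 1369 = 2209 = 47².
3578 = 37² + 47² = 1369 + 2209 ✓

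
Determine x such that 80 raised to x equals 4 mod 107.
52

Baby-step giant-step with step n = ⌈√107⌉ = 11.
Baby steps 80^j mod 107 (j:value) for j=0..10: 0:1, 1:80, 2:87, 3:5, 4:79, 5:7, 6:25, 7:74, 8:35, 9:18, 10:49.
Giant-step multiplier: 80^(-11) ≡ 80^(106-11) = 80^95 ≡ 96 (mod 107).
Giant steps γ_i = 4·96^i mod 107: γ_0=4, γ_1=63, γ_2=56, γ_3=26, γ_4=35 (in table at j=8).
x = i·n + j = 4·11 + 8 = 52.
Check: 80^52 ≡ 4 (mod 107).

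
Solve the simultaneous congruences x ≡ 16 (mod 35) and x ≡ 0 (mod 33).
891

Using Chinese Remainder Theorem:
M = 35 × 33 = 1155
M1 = 33, M2 = 35
y1 = 33^(-1) mod 35 = 17
y2 = 35^(-1) mod 33 = 17
x = (16×33×17 + 0×35×17) mod 1155 = 891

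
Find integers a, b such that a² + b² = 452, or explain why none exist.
14² + 16² (a=14, b=16)

Factorization: 452 = 2^2 × 113
By Fermat: n is sum of two squares iff every prime p ≡ 3 (mod 4) appears to even power.
All primes ≡ 3 (mod 4) appear to even power.
Search a = 0, 1, 2, … for 452 - a² a perfect square: first hit at a = 14: 452 - 196 = 256 = 16².
452 = 14² + 16² = 196 + 256 ✓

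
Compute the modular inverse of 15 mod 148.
79

gcd(15, 148) = 1, so the inverse exists.
Extended Euclidean algorithm on (148, 15):
148 = 9 × 15 + 13  ⟹  13 = (1)·148 + (-9)·15
15 = 1 × 13 + 2  ⟹  2 = (-1)·148 + (10)·15
13 = 6 × 2 + 1  ⟹  1 = (7)·148 + (-69)·15
So (-69)·15 ≡ 1 (mod 148), i.e. 15^(-1) ≡ -69 ≡ 79 (mod 148).
Check: 15 × 79 = 1185 ≡ 1 (mod 148)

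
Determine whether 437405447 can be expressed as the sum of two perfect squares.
Not possible

Factorization: 437405447 = 101 × 163^3
By Fermat: n is sum of two squares iff every prime p ≡ 3 (mod 4) appears to even power.
Prime(s) ≡ 3 (mod 4) with odd exponent: [(163, 3)]
Therefore 437405447 cannot be expressed as a² + b².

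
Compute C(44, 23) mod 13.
0

Using Lucas' theorem:
Write n=44 and k=23 in base 13:
n in base 13: [3, 5]
k in base 13: [1, 10]
C(44,23) mod 13 = ∏ C(n_i, k_i) mod 13
Digit binomials (mod 13): C(3,1) = 3; C(5,10) = 0 (k_i > n_i)
Product: 3 × 0 = 0 ≡ 0 (mod 13)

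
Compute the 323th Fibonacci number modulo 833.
86

Matrix identity: Q^n = [[F_(n+1), F_n], [F_n, F_(n-1)]] with Q = [[1,1],[1,0]].
n = 323 = 101000011₂. Square-and-multiply, entries mod 833:
Q^1 = [[1,1],[1,0]]
Q^2 = (Q^1)² = [[2,1],[1,1]]
Q^5 = (Q^2)²·Q = [[8,5],[5,3]]
Q^10 = (Q^5)² = [[89,55],[55,34]]
Q^20 = (Q^10)² = [[117,101],[101,16]]
Q^40 = (Q^20)² = [[566,105],[105,461]]
Q^80 = (Q^40)² = [[680,378],[378,302]]
Q^161 = (Q^80)²·Q = [[204,526],[526,511]]
Q^323 = (Q^161)²·Q = [[493,86],[86,407]]
F_323 mod 833 = Q^323[0][1] = 86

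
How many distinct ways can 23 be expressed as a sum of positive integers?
1255

p(n) counts ways to write n as a sum of positive integers (order ignored).
Euler's pentagonal recurrence: p(k) = p(k-1) + p(k-2) - p(k-5) - p(k-7) + p(k-12) + p(k-15) - ... (offsets j(3j∓1)/2, signs ++--, p(0)=1, p(<0)=0).
DP table for k = 0..22: p(0)=1, p(1)=1, p(2)=2, p(3)=3, p(4)=5, p(5)=7, p(6)=11, p(7)=15, p(8)=22, p(9)=30, p(10)=42, p(11)=56, p(12)=77, p(13)=101, p(14)=135, p(15)=176, p(16)=231, p(17)=297, p(18)=385, p(19)=490, p(20)=627, p(21)=792, p(22)=1002.
Final step: p(23) = p(22) + p(21) - p(18) - p(16) + p(11) + p(8) - p(1)
= 1002 + 792 - 385 - 231 + 56 + 22 - 1
= 1255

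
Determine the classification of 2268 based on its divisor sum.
abundant

Proper divisors of 2268: sum = 1 + 2 + 3 + 4 + 6 + 7 + 9 + 12 + ... + 378 + 567 + 756 + 1134 (29 divisors) = 4508
Since 4508 > 2268, 2268 is abundant.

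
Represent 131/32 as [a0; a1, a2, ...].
[4; 10, 1, 2]

Euclidean algorithm steps:
131 = 4 × 32 + 3
32 = 10 × 3 + 2
3 = 1 × 2 + 1
2 = 2 × 1 + 0
Continued fraction: [4; 10, 1, 2]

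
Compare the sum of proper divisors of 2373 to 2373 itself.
deficient

Proper divisors of 2373: sum = 1 + 3 + 7 + 21 + 113 + 339 + 791 = 1275
Since 1275 < 2373, 2373 is deficient.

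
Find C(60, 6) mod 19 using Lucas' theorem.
0

Using Lucas' theorem:
Write n=60 and k=6 in base 19:
n in base 19: [3, 3]
k in base 19: [0, 6]
C(60,6) mod 19 = ∏ C(n_i, k_i) mod 19
Digit binomials (mod 19): C(3,0) = 1; C(3,6) = 0 (k_i > n_i)
Product: 1 × 0 = 0 ≡ 0 (mod 19)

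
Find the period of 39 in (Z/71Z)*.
14

71 is prime, so ord(39) divides φ(71) = 70.
Divisors of 70: 1, 2, 5, 7, 10, 14, 35, 70.
Repeated squaring: 39^1 ≡ 39, 39^2 ≡ 30, 39^4 ≡ 48, 39^8 ≡ 32, 39^16 ≡ 30, 39^32 ≡ 48, 39^64 ≡ 32 (mod 71).
Test 39^d mod 71 for each divisor d in increasing order:
39^1 ≡ 39
39^2 ≡ 30
39^5 = 39^4·39^1 ≡ 26
39^7 = 39^4·39^2·39^1 ≡ 70
39^10 = 39^8·39^2 ≡ 37
39^14 = 39^8·39^4·39^2 ≡ 1  ← first divisor giving 1
The order is 14.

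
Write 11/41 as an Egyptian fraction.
1/4 + 1/55 + 1/9020

Greedy algorithm:
11/41: ceiling(41/11) = 4, use 1/4
3/164: ceiling(164/3) = 55, use 1/55
1/9020: ceiling(9020/1) = 9020, use 1/9020
Result: 11/41 = 1/4 + 1/55 + 1/9020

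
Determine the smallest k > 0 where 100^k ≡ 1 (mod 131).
65

131 is prime, so ord(100) divides φ(131) = 130.
Divisors of 130: 1, 2, 5, 10, 13, 26, 65, 130.
Repeated squaring: 100^1 ≡ 100, 100^2 ≡ 44, 100^4 ≡ 102, 100^8 ≡ 55, 100^16 ≡ 12, 100^32 ≡ 13, 100^64 ≡ 38, 100^128 ≡ 3 (mod 131).
Test 100^d mod 131 for each divisor d in increasing order:
100^1 ≡ 100
100^2 ≡ 44
100^5 = 100^4·100^1 ≡ 113
100^10 = 100^8·100^2 ≡ 62
100^13 = 100^8·100^4·100^1 ≡ 58
100^26 = 100^16·100^8·100^2 ≡ 89
100^65 = 100^64·100^1 ≡ 1  ← first divisor giving 1
The order is 65.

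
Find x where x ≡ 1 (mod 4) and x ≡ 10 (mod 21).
73

Using Chinese Remainder Theorem:
M = 4 × 21 = 84
M1 = 21, M2 = 4
y1 = 21^(-1) mod 4 = 1
y2 = 4^(-1) mod 21 = 16
x = (1×21×1 + 10×4×16) mod 84 = 73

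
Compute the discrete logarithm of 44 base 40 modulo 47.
15

Baby-step giant-step with step n = ⌈√47⌉ = 7.
Baby steps 40^j mod 47 (j:value) for j=0..6: 0:1, 1:40, 2:2, 3:33, 4:4, 5:19, 6:8.
Giant-step multiplier: 40^(-7) ≡ 40^(46-7) = 40^39 ≡ 26 (mod 47).
Giant steps γ_i = 44·26^i mod 47: γ_0=44, γ_1=16, γ_2=40 (in table at j=1).
x = i·n + j = 2·7 + 1 = 15.
Check: 40^15 ≡ 44 (mod 47).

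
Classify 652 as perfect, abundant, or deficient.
deficient

Proper divisors of 652: sum = 1 + 2 + 4 + 163 + 326 = 496
Since 496 < 652, 652 is deficient.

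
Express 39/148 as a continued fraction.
[0; 3, 1, 3, 1, 7]

Euclidean algorithm steps:
39 = 0 × 148 + 39
148 = 3 × 39 + 31
39 = 1 × 31 + 8
31 = 3 × 8 + 7
8 = 1 × 7 + 1
7 = 7 × 1 + 0
Continued fraction: [0; 3, 1, 3, 1, 7]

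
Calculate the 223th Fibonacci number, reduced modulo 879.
859

Matrix identity: Q^n = [[F_(n+1), F_n], [F_n, F_(n-1)]] with Q = [[1,1],[1,0]].
n = 223 = 11011111₂. Square-and-multiply, entries mod 879:
Q^1 = [[1,1],[1,0]]
Q^3 = (Q^1)²·Q = [[3,2],[2,1]]
Q^6 = (Q^3)² = [[13,8],[8,5]]
Q^13 = (Q^6)²·Q = [[377,233],[233,144]]
Q^27 = (Q^13)²·Q = [[492,401],[401,91]]
Q^55 = (Q^27)²·Q = [[252,283],[283,848]]
Q^111 = (Q^55)²·Q = [[450,316],[316,134]]
Q^223 = (Q^111)²·Q = [[813,859],[859,833]]
F_223 mod 879 = Q^223[0][1] = 859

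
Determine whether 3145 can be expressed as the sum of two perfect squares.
3² + 56² (a=3, b=56)

Factorization: 3145 = 5 × 17 × 37
By Fermat: n is sum of two squares iff every prime p ≡ 3 (mod 4) appears to even power.
All primes ≡ 3 (mod 4) appear to even power.
Search a = 0, 1, 2, … for 3145 - a² a perfect square: first hit at a = 3: 3145 - 9 = 3136 = 56².
3145 = 3² + 56² = 9 + 3136 ✓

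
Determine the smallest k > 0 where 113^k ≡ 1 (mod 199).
198

199 is prime, so ord(113) divides φ(199) = 198.
Divisors of 198: 1, 2, 3, 6, 9, 11, 18, 22, 33, 66, 99, 198.
Repeated squaring: 113^1 ≡ 113, 113^2 ≡ 33, 113^4 ≡ 94, 113^8 ≡ 80, 113^16 ≡ 32, 113^32 ≡ 29, 113^64 ≡ 45, 113^128 ≡ 35 (mod 199).
Test 113^d mod 199 for each divisor d in increasing order:
113^1 ≡ 113
113^2 ≡ 33
113^3 = 113^2·113^1 ≡ 147
113^6 = 113^4·113^2 ≡ 117
113^9 = 113^8·113^1 ≡ 85
113^11 = 113^8·113^2·113^1 ≡ 19
113^18 = 113^16·113^2 ≡ 61
113^22 = 113^16·113^4·113^2 ≡ 162
113^33 = 113^32·113^1 ≡ 93
113^66 = 113^64·113^2 ≡ 92
113^99 = 113^64·113^32·113^2·113^1 ≡ 198
113^198 = 113^128·113^64·113^4·113^2 ≡ 1  ← first divisor giving 1
The order is 198.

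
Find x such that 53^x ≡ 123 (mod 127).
9

Baby-step giant-step with step n = ⌈√127⌉ = 12.
Baby steps 53^j mod 127 (j:value) for j=0..11: 0:1, 1:53, 2:15, 3:33, 4:98, 5:114, 6:73, 7:59, 8:79, 9:123, 10:42, 11:67.
h = 123 is already in the table at j=9, so x = 9.
Check: 53^9 ≡ 123 (mod 127).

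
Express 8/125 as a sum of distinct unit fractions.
1/16 + 1/667 + 1/1334000

Greedy algorithm:
8/125: ceiling(125/8) = 16, use 1/16
3/2000: ceiling(2000/3) = 667, use 1/667
1/1334000: ceiling(1334000/1) = 1334000, use 1/1334000
Result: 8/125 = 1/16 + 1/667 + 1/1334000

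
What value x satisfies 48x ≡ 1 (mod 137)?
20

gcd(48, 137) = 1, so the inverse exists.
Extended Euclidean algorithm on (137, 48):
137 = 2 × 48 + 41  ⟹  41 = (1)·137 + (-2)·48
48 = 1 × 41 + 7  ⟹  7 = (-1)·137 + (3)·48
41 = 5 × 7 + 6  ⟹  6 = (6)·137 + (-17)·48
7 = 1 × 6 + 1  ⟹  1 = (-7)·137 + (20)·48
So (20)·48 ≡ 1 (mod 137), i.e. 48^(-1) ≡ 20 (mod 137).
Check: 48 × 20 = 960 ≡ 1 (mod 137)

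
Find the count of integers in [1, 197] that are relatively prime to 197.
196

197 = 197
φ(n) = n × ∏(1 - 1/p) for each prime p dividing n
φ(197) = 197 × (1 - 1/197) = 196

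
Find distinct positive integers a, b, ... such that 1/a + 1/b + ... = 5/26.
1/6 + 1/39

Greedy algorithm:
5/26: ceiling(26/5) = 6, use 1/6
1/39: ceiling(39/1) = 39, use 1/39
Result: 5/26 = 1/6 + 1/39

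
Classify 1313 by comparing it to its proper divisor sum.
deficient

Proper divisors of 1313: sum = 1 + 13 + 101 = 115
Since 115 < 1313, 1313 is deficient.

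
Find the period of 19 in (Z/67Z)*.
33

67 is prime, so ord(19) divides φ(67) = 66.
Divisors of 66: 1, 2, 3, 6, 11, 22, 33, 66.
Repeated squaring: 19^1 ≡ 19, 19^2 ≡ 26, 19^4 ≡ 6, 19^8 ≡ 36, 19^16 ≡ 23, 19^32 ≡ 60, 19^64 ≡ 49 (mod 67).
Test 19^d mod 67 for each divisor d in increasing order:
19^1 ≡ 19
19^2 ≡ 26
19^3 = 19^2·19^1 ≡ 25
19^6 = 19^4·19^2 ≡ 22
19^11 = 19^8·19^2·19^1 ≡ 29
19^22 = 19^16·19^4·19^2 ≡ 37
19^33 = 19^32·19^1 ≡ 1  ← first divisor giving 1
The order is 33.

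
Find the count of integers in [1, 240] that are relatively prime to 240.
64

240 = 2^4 × 3 × 5
φ(n) = n × ∏(1 - 1/p) for each prime p dividing n
φ(240) = 240 × (1 - 1/2) × (1 - 1/3) × (1 - 1/5) = 64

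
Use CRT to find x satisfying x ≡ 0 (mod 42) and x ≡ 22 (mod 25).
672

Using Chinese Remainder Theorem:
M = 42 × 25 = 1050
M1 = 25, M2 = 42
y1 = 25^(-1) mod 42 = 37
y2 = 42^(-1) mod 25 = 3
x = (0×25×37 + 22×42×3) mod 1050 = 672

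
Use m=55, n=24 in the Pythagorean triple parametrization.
(2449, 2640, 3601)

Euclid's formula: a = m² - n², b = 2mn, c = m² + n²
m = 55, n = 24
a = 55² - 24² = 3025 - 576 = 2449
b = 2 × 55 × 24 = 2640
c = 55² + 24² = 3025 + 576 = 3601
Verification: 2449² + 2640² = 5997601 + 6969600 = 12967201 = 3601² ✓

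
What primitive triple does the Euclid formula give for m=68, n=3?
(4615, 408, 4633)

Euclid's formula: a = m² - n², b = 2mn, c = m² + n²
m = 68, n = 3
a = 68² - 3² = 4624 - 9 = 4615
b = 2 × 68 × 3 = 408
c = 68² + 3² = 4624 + 9 = 4633
Verification: 4615² + 408² = 21298225 + 166464 = 21464689 = 4633² ✓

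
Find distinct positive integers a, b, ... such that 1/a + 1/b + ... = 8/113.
1/15 + 1/243 + 1/68648 + 1/9425027160

Greedy algorithm:
8/113: ceiling(113/8) = 15, use 1/15
7/1695: ceiling(1695/7) = 243, use 1/243
2/137295: ceiling(137295/2) = 68648, use 1/68648
1/9425027160: ceiling(9425027160/1) = 9425027160, use 1/9425027160
Result: 8/113 = 1/15 + 1/243 + 1/68648 + 1/9425027160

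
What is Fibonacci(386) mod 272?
81

Matrix identity: Q^n = [[F_(n+1), F_n], [F_n, F_(n-1)]] with Q = [[1,1],[1,0]].
n = 386 = 110000010₂. Square-and-multiply, entries mod 272:
Q^1 = [[1,1],[1,0]]
Q^3 = (Q^1)²·Q = [[3,2],[2,1]]
Q^6 = (Q^3)² = [[13,8],[8,5]]
Q^12 = (Q^6)² = [[233,144],[144,89]]
Q^24 = (Q^12)² = [[225,128],[128,97]]
Q^48 = (Q^24)² = [[97,144],[144,225]]
Q^96 = (Q^48)² = [[225,128],[128,97]]
Q^193 = (Q^96)²·Q = [[241,97],[97,144]]
Q^386 = (Q^193)² = [[34,81],[81,225]]
F_386 mod 272 = Q^386[0][1] = 81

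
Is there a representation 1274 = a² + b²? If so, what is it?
7² + 35² (a=7, b=35)

Factorization: 1274 = 2 × 7^2 × 13
By Fermat: n is sum of two squares iff every prime p ≡ 3 (mod 4) appears to even power.
All primes ≡ 3 (mod 4) appear to even power.
Search a = 0, 1, 2, … for 1274 - a² a perfect square: first hit at a = 7: 1274 - 49 = 1225 = 35².
1274 = 7² + 35² = 49 + 1225 ✓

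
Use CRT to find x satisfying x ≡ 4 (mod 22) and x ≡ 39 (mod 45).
444

Using Chinese Remainder Theorem:
M = 22 × 45 = 990
M1 = 45, M2 = 22
y1 = 45^(-1) mod 22 = 1
y2 = 22^(-1) mod 45 = 43
x = (4×45×1 + 39×22×43) mod 990 = 444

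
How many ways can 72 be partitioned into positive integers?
5392783

p(n) counts ways to write n as a sum of positive integers (order ignored).
Euler's pentagonal recurrence: p(k) = p(k-1) + p(k-2) - p(k-5) - p(k-7) + p(k-12) + p(k-15) - ... (offsets j(3j∓1)/2, signs ++--, p(0)=1, p(<0)=0).
DP table for k = 0..71: p(0)=1, p(1)=1, p(2)=2, p(3)=3, p(4)=5, p(5)=7, p(6)=11, p(7)=15, p(8)=22, p(9)=30, p(10)=42, p(11)=56, p(12)=77, p(13)=101, p(14)=135, p(15)=176, p(16)=231, p(17)=297, p(18)=385, p(19)=490, p(20)=627, p(21)=792, p(22)=1002, p(23)=1255, p(24)=1575, p(25)=1958, p(26)=2436, p(27)=3010, p(28)=3718, p(29)=4565, p(30)=5604, p(31)=6842, p(32)=8349, p(33)=10143, p(34)=12310, p(35)=14883, p(36)=17977, p(37)=21637, p(38)=26015, p(39)=31185, p(40)=37338, p(41)=44583, p(42)=53174, p(43)=63261, p(44)=75175, p(45)=89134, p(46)=105558, p(47)=124754, p(48)=147273, p(49)=173525, p(50)=204226, p(51)=239943, p(52)=281589, p(53)=329931, p(54)=386155, p(55)=451276, p(56)=526823, p(57)=614154, p(58)=715220, p(59)=831820, p(60)=966467, p(61)=1121505, p(62)=1300156, p(63)=1505499, p(64)=1741630, p(65)=2012558, p(66)=2323520, p(67)=2679689, p(68)=3087735, p(69)=3554345, p(70)=4087968, p(71)=4697205.
Final step: p(72) = p(71) + p(70) - p(67) - p(65) + p(60) + p(57) - p(50) - p(46) + p(37) + p(32) - p(21) - p(15) + p(2)
= 4697205 + 4087968 - 2679689 - 2012558 + 966467 + 614154 - 204226 - 105558 + 21637 + 8349 - 792 - 176 + 2
= 5392783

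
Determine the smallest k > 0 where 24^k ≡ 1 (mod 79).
6

79 is prime, so ord(24) divides φ(79) = 78.
Divisors of 78: 1, 2, 3, 6, 13, 26, 39, 78.
Repeated squaring: 24^1 ≡ 24, 24^2 ≡ 23, 24^4 ≡ 55, 24^8 ≡ 23, 24^16 ≡ 55, 24^32 ≡ 23, 24^64 ≡ 55 (mod 79).
Test 24^d mod 79 for each divisor d in increasing order:
24^1 ≡ 24
24^2 ≡ 23
24^3 = 24^2·24^1 ≡ 78
24^6 = 24^4·24^2 ≡ 1  ← first divisor giving 1
The order is 6.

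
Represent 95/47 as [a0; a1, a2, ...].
[2; 47]

Euclidean algorithm steps:
95 = 2 × 47 + 1
47 = 47 × 1 + 0
Continued fraction: [2; 47]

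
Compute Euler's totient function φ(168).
48

168 = 2^3 × 3 × 7
φ(n) = n × ∏(1 - 1/p) for each prime p dividing n
φ(168) = 168 × (1 - 1/2) × (1 - 1/3) × (1 - 1/7) = 48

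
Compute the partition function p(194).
2366022741845

p(n) counts ways to write n as a sum of positive integers (order ignored).
Euler's pentagonal recurrence: p(k) = p(k-1) + p(k-2) - p(k-5) - p(k-7) + p(k-12) + p(k-15) - ... (offsets j(3j∓1)/2, signs ++--, p(0)=1, p(<0)=0).
DP table for k = 0..193: p(0)=1, p(1)=1, p(2)=2, p(3)=3, p(4)=5, p(5)=7, p(6)=11, p(7)=15, p(8)=22, p(9)=30, p(10)=42, p(11)=56, p(12)=77, p(13)=101, p(14)=135, p(15)=176, p(16)=231, p(17)=297, p(18)=385, p(19)=490, p(20)=627, p(21)=792, p(22)=1002, p(23)=1255, p(24)=1575, p(25)=1958, p(26)=2436, p(27)=3010, p(28)=3718, p(29)=4565, p(30)=5604, p(31)=6842, p(32)=8349, p(33)=10143, p(34)=12310, p(35)=14883, p(36)=17977, p(37)=21637, p(38)=26015, p(39)=31185, p(40)=37338, p(41)=44583, p(42)=53174, p(43)=63261, p(44)=75175, p(45)=89134, p(46)=105558, p(47)=124754, p(48)=147273, p(49)=173525, p(50)=204226, p(51)=239943, p(52)=281589, p(53)=329931, p(54)=386155, p(55)=451276, p(56)=526823, p(57)=614154, p(58)=715220, p(59)=831820, p(60)=966467, p(61)=1121505, p(62)=1300156, p(63)=1505499, p(64)=1741630, p(65)=2012558, p(66)=2323520, p(67)=2679689, p(68)=3087735, p(69)=3554345, p(70)=4087968, p(71)=4697205, p(72)=5392783, p(73)=6185689, p(74)=7089500, p(75)=8118264, p(76)=9289091, p(77)=10619863, p(78)=12132164, p(79)=13848650, p(80)=15796476, p(81)=18004327, p(82)=20506255, p(83)=23338469, p(84)=26543660, p(85)=30167357, p(86)=34262962, p(87)=38887673, p(88)=44108109, p(89)=49995925, p(90)=56634173, p(91)=64112359, p(92)=72533807, p(93)=82010177, p(94)=92669720, p(95)=104651419, p(96)=118114304, p(97)=133230930, p(98)=150198136, p(99)=169229875, p(100)=190569292, p(101)=214481126, p(102)=241265379, p(103)=271248950, p(104)=304801365, p(105)=342325709, p(106)=384276336, p(107)=431149389, p(108)=483502844, p(109)=541946240, p(110)=607163746, p(111)=679903203, p(112)=761002156, p(113)=851376628, p(114)=952050665, p(115)=1064144451, p(116)=1188908248, p(117)=1327710076, p(118)=1482074143, p(119)=1653668665, p(120)=1844349560, p(121)=2056148051, p(122)=2291320912, p(123)=2552338241, p(124)=2841940500, p(125)=3163127352, p(126)=3519222692, p(127)=3913864295, p(128)=4351078600, p(129)=4835271870, p(130)=5371315400, p(131)=5964539504, p(132)=6620830889, p(133)=7346629512, p(134)=8149040695, p(135)=9035836076, p(136)=10015581680, p(137)=11097645016, p(138)=12292341831, p(139)=13610949895, p(140)=15065878135, p(141)=16670689208, p(142)=18440293320, p(143)=20390982757, p(144)=22540654445, p(145)=24908858009, p(146)=27517052599, p(147)=30388671978, p(148)=33549419497, p(149)=37027355200, p(150)=40853235313, p(151)=45060624582, p(152)=49686288421, p(153)=54770336324, p(154)=60356673280, p(155)=66493182097, p(156)=73232243759, p(157)=80630964769, p(158)=88751778802, p(159)=97662728555, p(160)=107438159466, p(161)=118159068427, p(162)=129913904637, p(163)=142798995930, p(164)=156919475295, p(165)=172389800255, p(166)=189334822579, p(167)=207890420102, p(168)=228204732751, p(169)=250438925115, p(170)=274768617130, p(171)=301384802048, p(172)=330495499613, p(173)=362326859895, p(174)=397125074750, p(175)=435157697830, p(176)=476715857290, p(177)=522115831195, p(178)=571701605655, p(179)=625846753120, p(180)=684957390936, p(181)=749474411781, p(182)=819876908323, p(183)=896684817527, p(184)=980462880430, p(185)=1071823774337, p(186)=1171432692373, p(187)=1280011042268, p(188)=1398341745571, p(189)=1527273599625, p(190)=1667727404093, p(191)=1820701100652, p(192)=1987276856363, p(193)=2168627105469.
Final step: p(194) = p(193) + p(192) - p(189) - p(187) + p(182) + p(179) - p(172) - p(168) + p(159) + p(154) - p(143) - p(137) + p(124) + p(117) - p(102) - p(94) + p(77) + p(68) - p(49) - p(39) + p(18) + p(7)
= 2168627105469 + 1987276856363 - 1527273599625 - 1280011042268 + 819876908323 + 625846753120 - 330495499613 - 228204732751 + 97662728555 + 60356673280 - 20390982757 - 11097645016 + 2841940500 + 1327710076 - 241265379 - 92669720 + 10619863 + 3087735 - 173525 - 31185 + 385 + 15
= 2366022741845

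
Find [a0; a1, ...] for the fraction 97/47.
[2; 15, 1, 2]

Euclidean algorithm steps:
97 = 2 × 47 + 3
47 = 15 × 3 + 2
3 = 1 × 2 + 1
2 = 2 × 1 + 0
Continued fraction: [2; 15, 1, 2]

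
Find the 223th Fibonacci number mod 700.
57

Matrix identity: Q^n = [[F_(n+1), F_n], [F_n, F_(n-1)]] with Q = [[1,1],[1,0]].
n = 223 = 11011111₂. Square-and-multiply, entries mod 700:
Q^1 = [[1,1],[1,0]]
Q^3 = (Q^1)²·Q = [[3,2],[2,1]]
Q^6 = (Q^3)² = [[13,8],[8,5]]
Q^13 = (Q^6)²·Q = [[377,233],[233,144]]
Q^27 = (Q^13)²·Q = [[11,418],[418,293]]
Q^55 = (Q^27)²·Q = [[217,545],[545,372]]
Q^111 = (Q^55)²·Q = [[119,414],[414,405]]
Q^223 = (Q^111)²·Q = [[693,57],[57,636]]
F_223 mod 700 = Q^223[0][1] = 57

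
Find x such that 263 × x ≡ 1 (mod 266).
177

gcd(263, 266) = 1, so the inverse exists.
Extended Euclidean algorithm on (266, 263):
266 = 1 × 263 + 3  ⟹  3 = (1)·266 + (-1)·263
263 = 87 × 3 + 2  ⟹  2 = (-87)·266 + (88)·263
3 = 1 × 2 + 1  ⟹  1 = (88)·266 + (-89)·263
So (-89)·263 ≡ 1 (mod 266), i.e. 263^(-1) ≡ -89 ≡ 177 (mod 266).
Check: 263 × 177 = 46551 ≡ 1 (mod 266)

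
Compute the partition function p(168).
228204732751

p(n) counts ways to write n as a sum of positive integers (order ignored).
Euler's pentagonal recurrence: p(k) = p(k-1) + p(k-2) - p(k-5) - p(k-7) + p(k-12) + p(k-15) - ... (offsets j(3j∓1)/2, signs ++--, p(0)=1, p(<0)=0).
DP table for k = 0..167: p(0)=1, p(1)=1, p(2)=2, p(3)=3, p(4)=5, p(5)=7, p(6)=11, p(7)=15, p(8)=22, p(9)=30, p(10)=42, p(11)=56, p(12)=77, p(13)=101, p(14)=135, p(15)=176, p(16)=231, p(17)=297, p(18)=385, p(19)=490, p(20)=627, p(21)=792, p(22)=1002, p(23)=1255, p(24)=1575, p(25)=1958, p(26)=2436, p(27)=3010, p(28)=3718, p(29)=4565, p(30)=5604, p(31)=6842, p(32)=8349, p(33)=10143, p(34)=12310, p(35)=14883, p(36)=17977, p(37)=21637, p(38)=26015, p(39)=31185, p(40)=37338, p(41)=44583, p(42)=53174, p(43)=63261, p(44)=75175, p(45)=89134, p(46)=105558, p(47)=124754, p(48)=147273, p(49)=173525, p(50)=204226, p(51)=239943, p(52)=281589, p(53)=329931, p(54)=386155, p(55)=451276, p(56)=526823, p(57)=614154, p(58)=715220, p(59)=831820, p(60)=966467, p(61)=1121505, p(62)=1300156, p(63)=1505499, p(64)=1741630, p(65)=2012558, p(66)=2323520, p(67)=2679689, p(68)=3087735, p(69)=3554345, p(70)=4087968, p(71)=4697205, p(72)=5392783, p(73)=6185689, p(74)=7089500, p(75)=8118264, p(76)=9289091, p(77)=10619863, p(78)=12132164, p(79)=13848650, p(80)=15796476, p(81)=18004327, p(82)=20506255, p(83)=23338469, p(84)=26543660, p(85)=30167357, p(86)=34262962, p(87)=38887673, p(88)=44108109, p(89)=49995925, p(90)=56634173, p(91)=64112359, p(92)=72533807, p(93)=82010177, p(94)=92669720, p(95)=104651419, p(96)=118114304, p(97)=133230930, p(98)=150198136, p(99)=169229875, p(100)=190569292, p(101)=214481126, p(102)=241265379, p(103)=271248950, p(104)=304801365, p(105)=342325709, p(106)=384276336, p(107)=431149389, p(108)=483502844, p(109)=541946240, p(110)=607163746, p(111)=679903203, p(112)=761002156, p(113)=851376628, p(114)=952050665, p(115)=1064144451, p(116)=1188908248, p(117)=1327710076, p(118)=1482074143, p(119)=1653668665, p(120)=1844349560, p(121)=2056148051, p(122)=2291320912, p(123)=2552338241, p(124)=2841940500, p(125)=3163127352, p(126)=3519222692, p(127)=3913864295, p(128)=4351078600, p(129)=4835271870, p(130)=5371315400, p(131)=5964539504, p(132)=6620830889, p(133)=7346629512, p(134)=8149040695, p(135)=9035836076, p(136)=10015581680, p(137)=11097645016, p(138)=12292341831, p(139)=13610949895, p(140)=15065878135, p(141)=16670689208, p(142)=18440293320, p(143)=20390982757, p(144)=22540654445, p(145)=24908858009, p(146)=27517052599, p(147)=30388671978, p(148)=33549419497, p(149)=37027355200, p(150)=40853235313, p(151)=45060624582, p(152)=49686288421, p(153)=54770336324, p(154)=60356673280, p(155)=66493182097, p(156)=73232243759, p(157)=80630964769, p(158)=88751778802, p(159)=97662728555, p(160)=107438159466, p(161)=118159068427, p(162)=129913904637, p(163)=142798995930, p(164)=156919475295, p(165)=172389800255, p(166)=189334822579, p(167)=207890420102.
Final step: p(168) = p(167) + p(166) - p(163) - p(161) + p(156) + p(153) - p(146) - p(142) + p(133) + p(128) - p(117) - p(111) + p(98) + p(91) - p(76) - p(68) + p(51) + p(42) - p(23) - p(13)
= 207890420102 + 189334822579 - 142798995930 - 118159068427 + 73232243759 + 54770336324 - 27517052599 - 18440293320 + 7346629512 + 4351078600 - 1327710076 - 679903203 + 150198136 + 64112359 - 9289091 - 3087735 + 239943 + 53174 - 1255 - 101
= 228204732751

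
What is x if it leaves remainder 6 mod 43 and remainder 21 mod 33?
780

Using Chinese Remainder Theorem:
M = 43 × 33 = 1419
M1 = 33, M2 = 43
y1 = 33^(-1) mod 43 = 30
y2 = 43^(-1) mod 33 = 10
x = (6×33×30 + 21×43×10) mod 1419 = 780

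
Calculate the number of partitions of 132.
6620830889

p(n) counts ways to write n as a sum of positive integers (order ignored).
Euler's pentagonal recurrence: p(k) = p(k-1) + p(k-2) - p(k-5) - p(k-7) + p(k-12) + p(k-15) - ... (offsets j(3j∓1)/2, signs ++--, p(0)=1, p(<0)=0).
DP table for k = 0..131: p(0)=1, p(1)=1, p(2)=2, p(3)=3, p(4)=5, p(5)=7, p(6)=11, p(7)=15, p(8)=22, p(9)=30, p(10)=42, p(11)=56, p(12)=77, p(13)=101, p(14)=135, p(15)=176, p(16)=231, p(17)=297, p(18)=385, p(19)=490, p(20)=627, p(21)=792, p(22)=1002, p(23)=1255, p(24)=1575, p(25)=1958, p(26)=2436, p(27)=3010, p(28)=3718, p(29)=4565, p(30)=5604, p(31)=6842, p(32)=8349, p(33)=10143, p(34)=12310, p(35)=14883, p(36)=17977, p(37)=21637, p(38)=26015, p(39)=31185, p(40)=37338, p(41)=44583, p(42)=53174, p(43)=63261, p(44)=75175, p(45)=89134, p(46)=105558, p(47)=124754, p(48)=147273, p(49)=173525, p(50)=204226, p(51)=239943, p(52)=281589, p(53)=329931, p(54)=386155, p(55)=451276, p(56)=526823, p(57)=614154, p(58)=715220, p(59)=831820, p(60)=966467, p(61)=1121505, p(62)=1300156, p(63)=1505499, p(64)=1741630, p(65)=2012558, p(66)=2323520, p(67)=2679689, p(68)=3087735, p(69)=3554345, p(70)=4087968, p(71)=4697205, p(72)=5392783, p(73)=6185689, p(74)=7089500, p(75)=8118264, p(76)=9289091, p(77)=10619863, p(78)=12132164, p(79)=13848650, p(80)=15796476, p(81)=18004327, p(82)=20506255, p(83)=23338469, p(84)=26543660, p(85)=30167357, p(86)=34262962, p(87)=38887673, p(88)=44108109, p(89)=49995925, p(90)=56634173, p(91)=64112359, p(92)=72533807, p(93)=82010177, p(94)=92669720, p(95)=104651419, p(96)=118114304, p(97)=133230930, p(98)=150198136, p(99)=169229875, p(100)=190569292, p(101)=214481126, p(102)=241265379, p(103)=271248950, p(104)=304801365, p(105)=342325709, p(106)=384276336, p(107)=431149389, p(108)=483502844, p(109)=541946240, p(110)=607163746, p(111)=679903203, p(112)=761002156, p(113)=851376628, p(114)=952050665, p(115)=1064144451, p(116)=1188908248, p(117)=1327710076, p(118)=1482074143, p(119)=1653668665, p(120)=1844349560, p(121)=2056148051, p(122)=2291320912, p(123)=2552338241, p(124)=2841940500, p(125)=3163127352, p(126)=3519222692, p(127)=3913864295, p(128)=4351078600, p(129)=4835271870, p(130)=5371315400, p(131)=5964539504.
Final step: p(132) = p(131) + p(130) - p(127) - p(125) + p(120) + p(117) - p(110) - p(106) + p(97) + p(92) - p(81) - p(75) + p(62) + p(55) - p(40) - p(32) + p(15) + p(6)
= 5964539504 + 5371315400 - 3913864295 - 3163127352 + 1844349560 + 1327710076 - 607163746 - 384276336 + 133230930 + 72533807 - 18004327 - 8118264 + 1300156 + 451276 - 37338 - 8349 + 176 + 11
= 6620830889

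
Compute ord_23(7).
22

23 is prime, so ord(7) divides φ(23) = 22.
Divisors of 22: 1, 2, 11, 22.
Repeated squaring: 7^1 ≡ 7, 7^2 ≡ 3, 7^4 ≡ 9, 7^8 ≡ 12, 7^16 ≡ 6 (mod 23).
Test 7^d mod 23 for each divisor d in increasing order:
7^1 ≡ 7
7^2 ≡ 3
7^11 = 7^8·7^2·7^1 ≡ 22
7^22 = 7^16·7^4·7^2 ≡ 1  ← first divisor giving 1
The order is 22.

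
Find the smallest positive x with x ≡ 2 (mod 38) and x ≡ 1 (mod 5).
116

Using Chinese Remainder Theorem:
M = 38 × 5 = 190
M1 = 5, M2 = 38
y1 = 5^(-1) mod 38 = 23
y2 = 38^(-1) mod 5 = 2
x = (2×5×23 + 1×38×2) mod 190 = 116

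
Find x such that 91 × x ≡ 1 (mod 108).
19

gcd(91, 108) = 1, so the inverse exists.
Extended Euclidean algorithm on (108, 91):
108 = 1 × 91 + 17  ⟹  17 = (1)·108 + (-1)·91
91 = 5 × 17 + 6  ⟹  6 = (-5)·108 + (6)·91
17 = 2 × 6 + 5  ⟹  5 = (11)·108 + (-13)·91
6 = 1 × 5 + 1  ⟹  1 = (-16)·108 + (19)·91
So (19)·91 ≡ 1 (mod 108), i.e. 91^(-1) ≡ 19 (mod 108).
Check: 91 × 19 = 1729 ≡ 1 (mod 108)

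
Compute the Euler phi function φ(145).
112

145 = 5 × 29
φ(n) = n × ∏(1 - 1/p) for each prime p dividing n
φ(145) = 145 × (1 - 1/5) × (1 - 1/29) = 112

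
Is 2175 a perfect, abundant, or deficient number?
deficient

Proper divisors of 2175: sum = 1 + 3 + 5 + 15 + 25 + 29 + 75 + 87 + 145 + 435 + 725 = 1545
Since 1545 < 2175, 2175 is deficient.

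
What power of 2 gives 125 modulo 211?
186

Baby-step giant-step with step n = ⌈√211⌉ = 15.
Baby steps 2^j mod 211 (j:value) for j=0..14: 0:1, 1:2, 2:4, 3:8, 4:16, 5:32, 6:64, 7:128, 8:45, 9:90, 10:180, 11:149, 12:87, 13:174, 14:137.
Giant-step multiplier: 2^(-15) ≡ 2^(210-15) = 2^195 ≡ 67 (mod 211).
Giant steps γ_i = 125·67^i mod 211: γ_0=125, γ_1=146, γ_2=76, γ_3=28, γ_4=188, γ_5=147, γ_6=143, γ_7=86, γ_8=65, γ_9=135, γ_10=183, γ_11=23, γ_12=64 (in table at j=6).
x = i·n + j = 12·15 + 6 = 186.
Check: 2^186 ≡ 125 (mod 211).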